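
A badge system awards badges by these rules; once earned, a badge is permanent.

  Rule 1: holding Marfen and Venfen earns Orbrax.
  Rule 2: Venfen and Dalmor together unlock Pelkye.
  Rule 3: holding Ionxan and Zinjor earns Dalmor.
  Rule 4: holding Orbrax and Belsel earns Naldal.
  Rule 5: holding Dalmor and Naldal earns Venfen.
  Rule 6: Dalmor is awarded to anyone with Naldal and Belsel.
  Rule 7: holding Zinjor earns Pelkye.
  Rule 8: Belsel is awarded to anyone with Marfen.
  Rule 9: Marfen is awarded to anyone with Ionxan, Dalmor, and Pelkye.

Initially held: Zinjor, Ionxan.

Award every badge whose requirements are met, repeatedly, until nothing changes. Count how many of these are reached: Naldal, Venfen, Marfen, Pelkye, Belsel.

With Ionxan and Zinjor, Dalmor is earned (Rule 3).
With Zinjor, Pelkye is earned (Rule 7).
With Ionxan, Dalmor, and Pelkye, Marfen is earned (Rule 9).
With Marfen, Belsel is earned (Rule 8).
Naldal would need Orbrax and Belsel (Rule 4), but Orbrax is never earned.
Venfen would need Dalmor and Naldal (Rule 5), but Naldal is never earned.
Marfen: reached.
Pelkye: reached.
Belsel: reached.
Reached: Marfen, Pelkye, and Belsel — 3 of the 5.

3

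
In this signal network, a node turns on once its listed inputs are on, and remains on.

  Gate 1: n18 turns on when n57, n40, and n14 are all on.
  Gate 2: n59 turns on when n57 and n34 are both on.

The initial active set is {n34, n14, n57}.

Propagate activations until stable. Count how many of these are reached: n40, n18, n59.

1

Gate 2: n57 and n34 on → n59 on.
No rule produces n40, and it is not given.
n18 would need n57, n40, and n14 (Gate 1), but n40 never turns on.
n59: reached.
Reached: n59 — 1 of the 3.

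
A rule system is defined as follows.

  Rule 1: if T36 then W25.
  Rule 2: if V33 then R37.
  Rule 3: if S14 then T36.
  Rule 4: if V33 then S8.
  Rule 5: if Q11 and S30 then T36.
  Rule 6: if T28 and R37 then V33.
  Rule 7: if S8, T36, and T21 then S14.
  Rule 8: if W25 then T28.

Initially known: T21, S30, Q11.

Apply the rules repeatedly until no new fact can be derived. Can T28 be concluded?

From Q11 and S30, Rule 5 gives T36.
T36 holds, so W25 follows (Rule 1).
W25 holds, so T28 follows (Rule 8).

Yes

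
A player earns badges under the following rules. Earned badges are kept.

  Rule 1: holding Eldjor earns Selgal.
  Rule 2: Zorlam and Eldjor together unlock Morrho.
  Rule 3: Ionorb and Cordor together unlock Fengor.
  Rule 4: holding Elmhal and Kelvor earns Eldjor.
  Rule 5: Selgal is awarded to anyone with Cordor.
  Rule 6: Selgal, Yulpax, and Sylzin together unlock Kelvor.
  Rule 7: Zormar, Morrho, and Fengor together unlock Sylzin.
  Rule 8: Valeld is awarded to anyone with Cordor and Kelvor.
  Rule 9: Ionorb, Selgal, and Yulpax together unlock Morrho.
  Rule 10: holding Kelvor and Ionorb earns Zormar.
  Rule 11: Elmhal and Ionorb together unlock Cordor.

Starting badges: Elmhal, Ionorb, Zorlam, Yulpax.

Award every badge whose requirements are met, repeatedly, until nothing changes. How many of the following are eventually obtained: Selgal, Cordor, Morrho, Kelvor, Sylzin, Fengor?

4

With Elmhal and Ionorb, Cordor is earned (Rule 11).
With Ionorb and Cordor, Fengor is earned (Rule 3).
With Cordor, Selgal is earned (Rule 5).
With Ionorb, Selgal, and Yulpax, Morrho is earned (Rule 9).
Selgal: reached.
Cordor: reached.
Morrho: reached.
Kelvor would need Selgal, Yulpax, and Sylzin (Rule 6), but Sylzin is never earned.
Sylzin would need Zormar, Morrho, and Fengor (Rule 7), but Zormar is never earned.
Fengor: reached.
Reached: Selgal, Cordor, Morrho, and Fengor — 4 of the 6.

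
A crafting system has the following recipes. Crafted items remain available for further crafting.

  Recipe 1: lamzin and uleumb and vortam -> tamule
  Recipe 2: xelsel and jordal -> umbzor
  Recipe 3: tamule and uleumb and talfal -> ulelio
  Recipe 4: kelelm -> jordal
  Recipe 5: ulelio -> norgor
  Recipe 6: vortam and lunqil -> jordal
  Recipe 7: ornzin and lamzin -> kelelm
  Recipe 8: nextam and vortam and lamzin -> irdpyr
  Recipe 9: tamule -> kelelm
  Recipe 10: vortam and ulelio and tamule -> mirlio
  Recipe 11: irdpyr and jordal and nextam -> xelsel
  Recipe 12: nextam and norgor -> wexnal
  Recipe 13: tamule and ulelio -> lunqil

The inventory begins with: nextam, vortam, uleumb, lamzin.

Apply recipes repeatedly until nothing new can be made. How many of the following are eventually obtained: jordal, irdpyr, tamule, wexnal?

Using Recipe 8, nextam, vortam, and lamzin make irdpyr.
lamzin and uleumb and vortam -> tamule (Recipe 1).
Using Recipe 9, tamule makes kelelm.
kelelm -> jordal (Recipe 4).
jordal: reached.
irdpyr: reached.
tamule: reached.
wexnal would need nextam and norgor (Recipe 12), but norgor is never obtained.
Reached: jordal, irdpyr, and tamule — 3 of the 4.

3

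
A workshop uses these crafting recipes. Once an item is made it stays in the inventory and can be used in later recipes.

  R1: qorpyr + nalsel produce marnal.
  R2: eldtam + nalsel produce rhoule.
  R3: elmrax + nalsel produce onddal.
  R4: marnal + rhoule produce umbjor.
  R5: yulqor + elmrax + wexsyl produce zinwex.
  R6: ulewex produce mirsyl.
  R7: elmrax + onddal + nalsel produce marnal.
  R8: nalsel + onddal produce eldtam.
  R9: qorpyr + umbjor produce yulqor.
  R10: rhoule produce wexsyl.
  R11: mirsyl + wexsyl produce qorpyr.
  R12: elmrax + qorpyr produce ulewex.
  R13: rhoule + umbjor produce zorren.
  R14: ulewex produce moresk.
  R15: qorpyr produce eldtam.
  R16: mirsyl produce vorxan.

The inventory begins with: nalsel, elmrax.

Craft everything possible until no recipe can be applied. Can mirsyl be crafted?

No

mirsyl would need ulewex (R6), but ulewex is never obtained.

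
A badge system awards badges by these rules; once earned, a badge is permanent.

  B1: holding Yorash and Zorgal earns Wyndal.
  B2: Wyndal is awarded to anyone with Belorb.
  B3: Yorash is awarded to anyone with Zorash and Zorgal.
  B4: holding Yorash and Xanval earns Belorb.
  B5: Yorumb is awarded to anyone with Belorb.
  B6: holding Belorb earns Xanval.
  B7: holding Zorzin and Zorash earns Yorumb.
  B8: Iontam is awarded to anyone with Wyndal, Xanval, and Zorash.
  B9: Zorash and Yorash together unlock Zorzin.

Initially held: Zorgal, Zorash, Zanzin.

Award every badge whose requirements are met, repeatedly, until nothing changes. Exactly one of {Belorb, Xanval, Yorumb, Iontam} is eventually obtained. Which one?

With Zorash and Zorgal, Yorash is earned (B3).
With Zorash and Yorash, Zorzin is earned (B9).
With Zorzin and Zorash, Yorumb is earned (B7).
Belorb would need Yorash and Xanval (B4), but Xanval is never earned. Iontam would need Wyndal, Xanval, and Zorash (B8), but Xanval is never earned. Xanval would need Belorb (B6), but Belorb is never earned.

Yorumb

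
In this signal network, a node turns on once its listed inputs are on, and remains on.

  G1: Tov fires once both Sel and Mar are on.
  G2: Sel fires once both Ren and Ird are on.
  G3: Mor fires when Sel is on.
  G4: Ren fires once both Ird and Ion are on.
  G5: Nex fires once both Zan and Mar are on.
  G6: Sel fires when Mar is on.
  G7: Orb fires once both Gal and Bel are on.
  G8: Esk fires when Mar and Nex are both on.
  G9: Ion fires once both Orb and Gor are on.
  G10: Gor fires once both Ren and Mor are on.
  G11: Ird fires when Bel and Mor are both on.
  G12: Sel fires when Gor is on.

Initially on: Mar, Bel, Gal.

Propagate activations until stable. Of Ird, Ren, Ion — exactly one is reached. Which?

Ird

Mar is on, so Sel fires (G6).
Sel is on, so Mor fires (G3).
G11: Bel and Mor on → Ird on.
Ion would need Orb and Gor (G9), but Gor never turns on. Ren would need Ird and Ion (G4), but Ion never turns on.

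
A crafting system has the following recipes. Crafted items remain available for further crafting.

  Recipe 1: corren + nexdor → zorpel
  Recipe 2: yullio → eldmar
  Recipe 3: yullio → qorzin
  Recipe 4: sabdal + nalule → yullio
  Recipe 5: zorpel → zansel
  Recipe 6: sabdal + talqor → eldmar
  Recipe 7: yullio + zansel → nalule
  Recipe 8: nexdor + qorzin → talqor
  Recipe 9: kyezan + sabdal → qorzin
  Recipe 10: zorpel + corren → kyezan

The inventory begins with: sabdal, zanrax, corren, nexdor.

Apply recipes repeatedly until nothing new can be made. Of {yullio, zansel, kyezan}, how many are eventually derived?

2

Using Recipe 1, corren and nexdor make zorpel.
Using Recipe 10, zorpel and corren make kyezan.
Using Recipe 5, zorpel makes zansel.
yullio would need sabdal and nalule (Recipe 4), but nalule is never obtained.
zansel: reached.
kyezan: reached.
Reached: zansel and kyezan — 2 of the 3.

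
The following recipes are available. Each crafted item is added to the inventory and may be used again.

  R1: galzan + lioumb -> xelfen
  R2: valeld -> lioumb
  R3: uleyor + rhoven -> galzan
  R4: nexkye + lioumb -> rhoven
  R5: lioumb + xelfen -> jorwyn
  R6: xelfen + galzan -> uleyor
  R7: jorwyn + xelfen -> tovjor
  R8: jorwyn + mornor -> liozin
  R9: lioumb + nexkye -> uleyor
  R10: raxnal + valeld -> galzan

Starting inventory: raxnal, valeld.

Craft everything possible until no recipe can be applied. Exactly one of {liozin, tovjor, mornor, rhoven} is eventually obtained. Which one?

tovjor

Using R2, valeld makes lioumb.
raxnal + valeld -> galzan (R10).
Using R1, galzan and lioumb make xelfen.
Using R5, lioumb and xelfen make jorwyn.
Using R7, jorwyn and xelfen make tovjor.
No rule produces mornor, and it is not given. liozin would need jorwyn and mornor (R8), but mornor is never obtained. rhoven would need nexkye and lioumb (R4), but nexkye is never obtained.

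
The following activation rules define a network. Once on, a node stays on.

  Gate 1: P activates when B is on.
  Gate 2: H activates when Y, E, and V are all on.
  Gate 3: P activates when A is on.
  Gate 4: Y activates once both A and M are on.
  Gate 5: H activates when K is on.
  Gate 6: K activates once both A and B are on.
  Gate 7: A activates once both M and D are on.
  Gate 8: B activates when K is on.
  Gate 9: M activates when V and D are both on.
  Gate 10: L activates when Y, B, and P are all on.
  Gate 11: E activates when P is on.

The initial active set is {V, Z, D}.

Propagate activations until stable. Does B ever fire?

No

B would need K (Gate 8), but K never turns on.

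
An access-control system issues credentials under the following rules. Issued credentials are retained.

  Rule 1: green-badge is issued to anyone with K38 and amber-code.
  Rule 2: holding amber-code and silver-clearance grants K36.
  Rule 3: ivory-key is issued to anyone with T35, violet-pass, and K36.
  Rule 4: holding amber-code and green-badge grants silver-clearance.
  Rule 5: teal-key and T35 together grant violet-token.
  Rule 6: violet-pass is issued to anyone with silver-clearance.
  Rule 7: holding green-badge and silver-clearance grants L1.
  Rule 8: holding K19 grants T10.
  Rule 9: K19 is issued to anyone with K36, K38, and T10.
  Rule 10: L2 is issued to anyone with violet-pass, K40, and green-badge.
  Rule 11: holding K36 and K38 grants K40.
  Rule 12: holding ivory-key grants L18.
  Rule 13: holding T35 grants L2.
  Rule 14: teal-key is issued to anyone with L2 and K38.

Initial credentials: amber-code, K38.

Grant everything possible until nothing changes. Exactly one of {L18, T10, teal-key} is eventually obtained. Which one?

Holding K38 and amber-code grants green-badge (Rule 1).
Holding amber-code and green-badge grants silver-clearance (Rule 4).
Holding silver-clearance grants violet-pass (Rule 6).
Holding amber-code and silver-clearance grants K36 (Rule 2).
Holding K36 and K38 grants K40 (Rule 11).
Holding violet-pass, K40, and green-badge grants L2 (Rule 10).
Holding L2 and K38 grants teal-key (Rule 14).
L18 would need ivory-key (Rule 12), but ivory-key is never granted. T10 would need K19 (Rule 8), but K19 is never granted.

teal-key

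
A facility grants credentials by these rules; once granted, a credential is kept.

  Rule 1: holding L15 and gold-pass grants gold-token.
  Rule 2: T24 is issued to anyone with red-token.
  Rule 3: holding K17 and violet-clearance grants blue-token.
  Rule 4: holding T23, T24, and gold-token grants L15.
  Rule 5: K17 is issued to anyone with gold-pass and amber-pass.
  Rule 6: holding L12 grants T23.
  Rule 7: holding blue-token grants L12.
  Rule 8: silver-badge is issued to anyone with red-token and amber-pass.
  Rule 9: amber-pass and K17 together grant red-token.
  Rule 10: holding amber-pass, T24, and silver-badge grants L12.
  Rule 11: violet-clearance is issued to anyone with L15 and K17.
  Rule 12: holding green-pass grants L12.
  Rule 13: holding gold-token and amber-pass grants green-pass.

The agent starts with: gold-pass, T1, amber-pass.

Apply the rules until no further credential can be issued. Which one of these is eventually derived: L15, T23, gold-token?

Holding gold-pass and amber-pass grants K17 (Rule 5).
Holding amber-pass and K17 grants red-token (Rule 9).
Holding red-token and amber-pass grants silver-badge (Rule 8).
Holding red-token grants T24 (Rule 2).
Holding amber-pass, T24, and silver-badge grants L12 (Rule 10).
Holding L12 grants T23 (Rule 6).
L15 would need T23, T24, and gold-token (Rule 4), but gold-token is never granted. gold-token would need L15 and gold-pass (Rule 1), but L15 is never granted.

T23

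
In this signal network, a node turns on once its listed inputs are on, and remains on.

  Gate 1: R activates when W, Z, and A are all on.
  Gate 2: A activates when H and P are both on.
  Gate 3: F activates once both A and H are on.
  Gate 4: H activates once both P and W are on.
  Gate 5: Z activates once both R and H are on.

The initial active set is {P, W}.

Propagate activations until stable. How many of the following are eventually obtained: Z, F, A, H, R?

3

Gate 4: P and W on → H on.
Gate 2: H and P on → A on.
Gate 3: A and H on → F on.
Z would need R and H (Gate 5), but R never turns on.
F: reached.
A: reached.
H: reached.
R would need W, Z, and A (Gate 1), but Z never turns on.
Reached: F, A, and H — 3 of the 5.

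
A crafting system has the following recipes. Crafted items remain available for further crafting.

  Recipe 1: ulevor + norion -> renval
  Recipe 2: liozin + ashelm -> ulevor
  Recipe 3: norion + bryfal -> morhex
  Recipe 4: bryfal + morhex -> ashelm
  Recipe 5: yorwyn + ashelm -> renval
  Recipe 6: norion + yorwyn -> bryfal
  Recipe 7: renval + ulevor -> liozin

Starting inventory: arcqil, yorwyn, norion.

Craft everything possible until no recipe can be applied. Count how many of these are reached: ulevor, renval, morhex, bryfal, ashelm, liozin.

4

Using Recipe 6, norion and yorwyn make bryfal.
norion + bryfal -> morhex (Recipe 3).
Using Recipe 4, bryfal and morhex make ashelm.
Using Recipe 5, yorwyn and ashelm make renval.
ulevor would need liozin and ashelm (Recipe 2), but liozin is never obtained.
renval: reached.
morhex: reached.
bryfal: reached.
ashelm: reached.
liozin would need renval and ulevor (Recipe 7), but ulevor is never obtained.
Reached: renval, morhex, bryfal, and ashelm — 4 of the 6.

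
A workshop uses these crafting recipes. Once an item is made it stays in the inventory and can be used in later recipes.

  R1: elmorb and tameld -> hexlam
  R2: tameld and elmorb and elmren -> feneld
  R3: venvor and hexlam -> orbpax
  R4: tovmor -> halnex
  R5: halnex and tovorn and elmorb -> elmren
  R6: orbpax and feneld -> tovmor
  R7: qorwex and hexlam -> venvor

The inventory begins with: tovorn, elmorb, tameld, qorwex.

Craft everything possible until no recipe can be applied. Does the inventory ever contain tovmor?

No

tovmor would need orbpax and feneld (R6), but feneld is never obtained.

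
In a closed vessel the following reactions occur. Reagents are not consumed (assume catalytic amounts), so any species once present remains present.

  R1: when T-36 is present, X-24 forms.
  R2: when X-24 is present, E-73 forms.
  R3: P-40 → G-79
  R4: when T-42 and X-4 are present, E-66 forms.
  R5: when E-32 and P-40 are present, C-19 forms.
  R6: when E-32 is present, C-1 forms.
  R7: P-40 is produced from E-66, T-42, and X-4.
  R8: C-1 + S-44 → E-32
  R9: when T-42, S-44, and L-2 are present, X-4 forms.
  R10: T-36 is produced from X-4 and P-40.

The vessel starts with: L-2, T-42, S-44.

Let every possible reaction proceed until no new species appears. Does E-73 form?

Yes

T-42, S-44, and L-2 present → X-4 forms (R9).
T-42 and X-4 present → E-66 forms (R4).
E-66, T-42, and X-4 present → P-40 forms (R7).
X-4 and P-40 present → T-36 forms (R10).
T-36 present → X-24 forms (R1).
X-24 present → E-73 forms (R2).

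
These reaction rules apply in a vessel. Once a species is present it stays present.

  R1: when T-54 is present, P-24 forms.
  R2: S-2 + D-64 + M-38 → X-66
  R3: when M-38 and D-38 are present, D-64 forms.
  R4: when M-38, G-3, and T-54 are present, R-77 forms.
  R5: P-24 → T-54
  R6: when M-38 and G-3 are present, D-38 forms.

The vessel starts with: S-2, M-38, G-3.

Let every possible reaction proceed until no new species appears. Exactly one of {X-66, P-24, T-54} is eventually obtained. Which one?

M-38 and G-3 present → D-38 forms (R6).
M-38 and D-38 present → D-64 forms (R3).
S-2, D-64, and M-38 present → X-66 forms (R2).
T-54 would need P-24 (R5), but P-24 never forms. P-24 would need T-54 (R1), but T-54 never forms.

X-66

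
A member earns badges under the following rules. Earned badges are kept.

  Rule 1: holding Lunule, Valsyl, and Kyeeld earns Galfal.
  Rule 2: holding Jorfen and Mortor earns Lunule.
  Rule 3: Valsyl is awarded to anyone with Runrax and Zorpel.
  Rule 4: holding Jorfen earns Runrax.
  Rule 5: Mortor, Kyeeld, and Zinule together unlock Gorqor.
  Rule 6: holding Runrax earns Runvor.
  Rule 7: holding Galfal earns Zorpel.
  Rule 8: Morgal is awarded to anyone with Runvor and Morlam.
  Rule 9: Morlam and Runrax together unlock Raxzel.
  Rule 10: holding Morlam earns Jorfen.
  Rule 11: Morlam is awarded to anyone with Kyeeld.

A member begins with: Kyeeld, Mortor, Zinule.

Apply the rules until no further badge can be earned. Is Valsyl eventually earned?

Valsyl would need Runrax and Zorpel (Rule 3), but Zorpel is never earned.

No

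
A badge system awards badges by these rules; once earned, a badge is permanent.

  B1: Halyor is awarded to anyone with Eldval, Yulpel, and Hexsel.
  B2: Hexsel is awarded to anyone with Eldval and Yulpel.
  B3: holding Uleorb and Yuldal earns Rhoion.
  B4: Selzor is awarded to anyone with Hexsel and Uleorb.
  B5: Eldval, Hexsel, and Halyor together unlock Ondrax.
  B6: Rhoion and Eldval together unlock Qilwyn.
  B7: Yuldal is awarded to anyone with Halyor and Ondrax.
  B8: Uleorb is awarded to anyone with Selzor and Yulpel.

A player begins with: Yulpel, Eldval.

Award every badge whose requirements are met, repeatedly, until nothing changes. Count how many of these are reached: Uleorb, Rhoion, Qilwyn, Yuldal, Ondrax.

2

With Eldval and Yulpel, Hexsel is earned (B2).
With Eldval, Yulpel, and Hexsel, Halyor is earned (B1).
With Eldval, Hexsel, and Halyor, Ondrax is earned (B5).
With Halyor and Ondrax, Yuldal is earned (B7).
Uleorb would need Selzor and Yulpel (B8), but Selzor is never earned.
Rhoion would need Uleorb and Yuldal (B3), but Uleorb is never earned.
Qilwyn would need Rhoion and Eldval (B6), but Rhoion is never earned.
Yuldal: reached.
Ondrax: reached.
Reached: Yuldal and Ondrax — 2 of the 5.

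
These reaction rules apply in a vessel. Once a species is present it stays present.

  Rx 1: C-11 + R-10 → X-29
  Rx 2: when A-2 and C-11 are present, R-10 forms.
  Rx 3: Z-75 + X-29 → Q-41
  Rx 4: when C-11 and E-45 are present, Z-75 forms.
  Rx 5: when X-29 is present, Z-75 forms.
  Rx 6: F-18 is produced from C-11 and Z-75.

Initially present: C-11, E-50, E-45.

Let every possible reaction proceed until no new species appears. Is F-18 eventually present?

C-11 and E-45 present → Z-75 forms (Rx 4).
C-11 and Z-75 present → F-18 forms (Rx 6).

Yes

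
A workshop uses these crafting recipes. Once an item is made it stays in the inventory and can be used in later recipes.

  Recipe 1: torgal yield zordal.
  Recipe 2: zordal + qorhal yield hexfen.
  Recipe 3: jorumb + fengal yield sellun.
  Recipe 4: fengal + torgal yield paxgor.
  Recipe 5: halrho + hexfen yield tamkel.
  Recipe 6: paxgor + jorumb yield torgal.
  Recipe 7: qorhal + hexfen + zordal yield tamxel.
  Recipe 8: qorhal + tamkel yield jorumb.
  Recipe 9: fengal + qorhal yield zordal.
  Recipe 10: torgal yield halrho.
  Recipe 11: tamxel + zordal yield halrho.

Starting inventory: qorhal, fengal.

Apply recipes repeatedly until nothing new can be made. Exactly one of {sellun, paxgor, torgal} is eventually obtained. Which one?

sellun

Using Recipe 9, fengal and qorhal make zordal.
zordal + qorhal → hexfen (Recipe 2).
qorhal + hexfen + zordal → tamxel (Recipe 7).
tamxel + zordal → halrho (Recipe 11).
halrho + hexfen → tamkel (Recipe 5).
qorhal + tamkel → jorumb (Recipe 8).
Using Recipe 3, jorumb and fengal make sellun.
paxgor would need fengal and torgal (Recipe 4), but torgal is never obtained. torgal would need paxgor and jorumb (Recipe 6), but paxgor is never obtained.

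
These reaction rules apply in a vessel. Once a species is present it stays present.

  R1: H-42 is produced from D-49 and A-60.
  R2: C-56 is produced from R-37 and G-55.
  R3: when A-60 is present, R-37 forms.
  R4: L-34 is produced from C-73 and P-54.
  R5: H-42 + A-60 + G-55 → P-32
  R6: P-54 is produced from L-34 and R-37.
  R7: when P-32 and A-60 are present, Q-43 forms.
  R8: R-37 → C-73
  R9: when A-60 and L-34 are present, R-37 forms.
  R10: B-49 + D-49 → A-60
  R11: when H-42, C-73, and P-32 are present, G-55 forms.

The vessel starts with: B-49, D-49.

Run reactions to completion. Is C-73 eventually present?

B-49 and D-49 present → A-60 forms (R10).
A-60 present → R-37 forms (R3).
R-37 present → C-73 forms (R8).

Yes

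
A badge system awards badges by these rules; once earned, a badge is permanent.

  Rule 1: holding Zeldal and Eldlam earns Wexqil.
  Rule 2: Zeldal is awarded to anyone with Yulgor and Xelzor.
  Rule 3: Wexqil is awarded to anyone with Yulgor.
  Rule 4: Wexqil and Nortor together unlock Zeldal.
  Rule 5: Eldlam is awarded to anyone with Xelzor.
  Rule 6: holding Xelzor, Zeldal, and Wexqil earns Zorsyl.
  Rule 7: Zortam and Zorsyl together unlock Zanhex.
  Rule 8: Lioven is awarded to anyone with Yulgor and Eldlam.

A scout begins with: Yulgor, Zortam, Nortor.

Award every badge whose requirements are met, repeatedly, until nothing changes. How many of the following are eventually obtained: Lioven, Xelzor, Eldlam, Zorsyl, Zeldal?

With Yulgor, Wexqil is earned (Rule 3).
With Wexqil and Nortor, Zeldal is earned (Rule 4).
Lioven would need Yulgor and Eldlam (Rule 8), but Eldlam is never earned.
No rule produces Xelzor, and it is not given.
Eldlam would need Xelzor (Rule 5), but Xelzor is never earned.
Zorsyl would need Xelzor, Zeldal, and Wexqil (Rule 6), but Xelzor is never earned.
Zeldal: reached.
Reached: Zeldal — 1 of the 5.

1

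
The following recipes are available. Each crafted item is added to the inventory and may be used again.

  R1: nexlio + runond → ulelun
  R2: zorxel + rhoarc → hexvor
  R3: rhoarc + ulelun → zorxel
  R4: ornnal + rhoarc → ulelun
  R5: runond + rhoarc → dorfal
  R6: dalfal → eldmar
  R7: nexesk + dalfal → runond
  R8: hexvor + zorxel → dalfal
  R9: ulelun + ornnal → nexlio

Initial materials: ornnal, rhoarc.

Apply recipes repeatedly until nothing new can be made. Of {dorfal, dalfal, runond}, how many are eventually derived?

ornnal + rhoarc → ulelun (R4).
rhoarc + ulelun → zorxel (R3).
zorxel + rhoarc → hexvor (R2).
Using R8, hexvor and zorxel make dalfal.
dorfal would need runond and rhoarc (R5), but runond is never obtained.
dalfal: reached.
runond would need nexesk and dalfal (R7), but nexesk is never obtained.
Reached: dalfal — 1 of the 3.

1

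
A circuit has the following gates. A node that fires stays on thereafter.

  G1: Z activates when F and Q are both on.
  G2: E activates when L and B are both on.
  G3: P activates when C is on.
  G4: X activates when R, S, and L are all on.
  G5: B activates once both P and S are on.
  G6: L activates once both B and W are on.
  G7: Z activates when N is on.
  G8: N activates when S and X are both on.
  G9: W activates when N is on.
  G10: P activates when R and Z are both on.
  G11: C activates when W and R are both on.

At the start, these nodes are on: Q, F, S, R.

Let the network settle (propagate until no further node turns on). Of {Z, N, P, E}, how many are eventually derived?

2

G1: F and Q on → Z on.
G10: R and Z on → P on.
Z: reached.
N would need S and X (G8), but X never turns on.
P: reached.
E would need L and B (G2), but L never turns on.
Reached: Z and P — 2 of the 4.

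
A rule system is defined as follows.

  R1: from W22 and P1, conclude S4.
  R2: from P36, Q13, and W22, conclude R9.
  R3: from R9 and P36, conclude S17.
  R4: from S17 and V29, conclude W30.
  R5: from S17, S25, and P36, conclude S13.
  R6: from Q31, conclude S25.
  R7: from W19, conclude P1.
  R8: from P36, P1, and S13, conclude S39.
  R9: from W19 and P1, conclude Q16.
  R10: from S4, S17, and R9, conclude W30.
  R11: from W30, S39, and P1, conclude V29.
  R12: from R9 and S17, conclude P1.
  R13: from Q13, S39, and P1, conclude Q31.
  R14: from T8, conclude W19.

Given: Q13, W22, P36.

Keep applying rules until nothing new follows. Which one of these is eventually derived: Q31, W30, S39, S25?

From P36, Q13, and W22, R2 gives R9.
From R9 and P36, R3 gives S17.
R9 and S17 hold, so P1 follows (R12).
From W22 and P1, R1 gives S4.
From S4, S17, and R9, R10 gives W30.
S39 would need P36, P1, and S13 (R8), but S13 is never established. S25 would need Q31 (R6), but Q31 is never established. Q31 would need Q13, S39, and P1 (R13), but S39 is never established.

W30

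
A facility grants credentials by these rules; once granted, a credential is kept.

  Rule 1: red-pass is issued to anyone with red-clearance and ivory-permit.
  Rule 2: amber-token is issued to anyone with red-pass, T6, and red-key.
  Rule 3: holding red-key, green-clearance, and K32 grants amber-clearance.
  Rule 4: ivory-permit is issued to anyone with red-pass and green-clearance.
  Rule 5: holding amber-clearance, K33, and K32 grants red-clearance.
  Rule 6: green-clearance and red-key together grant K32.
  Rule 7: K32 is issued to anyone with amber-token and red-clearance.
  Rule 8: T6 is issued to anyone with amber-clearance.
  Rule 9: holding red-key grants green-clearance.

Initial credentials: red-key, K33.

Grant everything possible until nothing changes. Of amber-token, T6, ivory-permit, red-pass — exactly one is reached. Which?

T6

Holding red-key grants green-clearance (Rule 9).
Holding green-clearance and red-key grants K32 (Rule 6).
Holding red-key, green-clearance, and K32 grants amber-clearance (Rule 3).
Holding amber-clearance grants T6 (Rule 8).
ivory-permit would need red-pass and green-clearance (Rule 4), but red-pass is never granted. amber-token would need red-pass, T6, and red-key (Rule 2), but red-pass is never granted. red-pass would need red-clearance and ivory-permit (Rule 1), but ivory-permit is never granted.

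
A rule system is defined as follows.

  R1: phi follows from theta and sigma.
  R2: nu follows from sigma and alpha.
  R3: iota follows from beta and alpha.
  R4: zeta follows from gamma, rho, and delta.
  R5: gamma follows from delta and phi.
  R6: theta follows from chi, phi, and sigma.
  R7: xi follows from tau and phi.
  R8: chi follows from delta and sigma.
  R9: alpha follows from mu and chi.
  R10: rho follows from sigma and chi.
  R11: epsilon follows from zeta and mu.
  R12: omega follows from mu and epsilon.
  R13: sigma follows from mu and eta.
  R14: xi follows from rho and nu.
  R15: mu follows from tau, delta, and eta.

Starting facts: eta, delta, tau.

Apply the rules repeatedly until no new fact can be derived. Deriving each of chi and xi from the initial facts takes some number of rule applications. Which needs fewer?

chi

chi: From tau, delta, and eta, R15 gives mu. mu and eta hold, so sigma follows (R13). From delta and sigma, R8 gives chi. [3 rule applications]
xi: tau, delta, and eta hold, so mu follows (R15). mu and eta hold, so sigma follows (R13). delta and sigma hold, so chi follows (R8). sigma and chi hold, so rho follows (R10). From mu and chi, R9 gives alpha. sigma and alpha hold, so nu follows (R2). rho and nu hold, so xi follows (R14). [7 rule applications]
chi needs fewer.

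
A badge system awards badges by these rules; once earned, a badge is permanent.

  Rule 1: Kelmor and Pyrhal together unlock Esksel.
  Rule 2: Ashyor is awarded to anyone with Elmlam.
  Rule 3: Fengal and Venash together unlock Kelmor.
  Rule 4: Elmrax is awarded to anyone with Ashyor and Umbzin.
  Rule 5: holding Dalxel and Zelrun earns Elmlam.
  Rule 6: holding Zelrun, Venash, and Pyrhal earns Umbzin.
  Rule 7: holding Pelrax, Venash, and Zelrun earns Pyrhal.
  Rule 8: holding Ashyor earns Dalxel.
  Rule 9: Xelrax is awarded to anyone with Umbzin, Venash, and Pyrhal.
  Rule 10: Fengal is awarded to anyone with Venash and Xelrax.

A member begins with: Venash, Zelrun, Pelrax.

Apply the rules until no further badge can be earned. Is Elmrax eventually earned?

No

Elmrax would need Ashyor and Umbzin (Rule 4), but Ashyor is never earned.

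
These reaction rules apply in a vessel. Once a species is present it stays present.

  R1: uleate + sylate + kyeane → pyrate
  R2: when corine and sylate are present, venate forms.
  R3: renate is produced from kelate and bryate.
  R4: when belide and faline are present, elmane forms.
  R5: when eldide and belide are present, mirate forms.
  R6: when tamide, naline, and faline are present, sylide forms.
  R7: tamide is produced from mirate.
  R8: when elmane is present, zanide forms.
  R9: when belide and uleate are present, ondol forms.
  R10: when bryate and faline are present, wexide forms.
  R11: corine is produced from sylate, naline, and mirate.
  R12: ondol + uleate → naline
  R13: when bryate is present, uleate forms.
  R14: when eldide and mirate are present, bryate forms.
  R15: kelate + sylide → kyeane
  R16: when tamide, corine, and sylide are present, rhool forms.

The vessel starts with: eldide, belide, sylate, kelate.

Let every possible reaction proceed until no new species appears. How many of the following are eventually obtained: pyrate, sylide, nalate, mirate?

1

eldide and belide present → mirate forms (R5).
pyrate would need uleate, sylate, and kyeane (R1), but kyeane never forms.
sylide would need tamide, naline, and faline (R6), but faline never forms.
No rule produces nalate, and it is not given.
mirate: reached.
Reached: mirate — 1 of the 4.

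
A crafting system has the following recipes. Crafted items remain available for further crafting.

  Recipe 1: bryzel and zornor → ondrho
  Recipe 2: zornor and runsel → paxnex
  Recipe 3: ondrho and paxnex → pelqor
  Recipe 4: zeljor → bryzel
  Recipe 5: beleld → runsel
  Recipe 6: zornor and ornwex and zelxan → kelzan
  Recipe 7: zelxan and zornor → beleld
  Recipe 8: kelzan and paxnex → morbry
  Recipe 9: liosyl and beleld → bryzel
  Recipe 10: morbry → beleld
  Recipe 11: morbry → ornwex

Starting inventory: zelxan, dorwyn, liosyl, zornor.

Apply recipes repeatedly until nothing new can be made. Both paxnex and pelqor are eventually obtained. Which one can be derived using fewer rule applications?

paxnex: Using Recipe 7, zelxan and zornor make beleld. beleld → runsel (Recipe 5). Using Recipe 2, zornor and runsel make paxnex. [3 rule applications]
pelqor: zelxan and zornor → beleld (Recipe 7). beleld → runsel (Recipe 5). Using Recipe 9, liosyl and beleld make bryzel. Using Recipe 2, zornor and runsel make paxnex. Using Recipe 1, bryzel and zornor make ondrho. Using Recipe 3, ondrho and paxnex make pelqor. [6 rule applications]
paxnex needs fewer.

paxnex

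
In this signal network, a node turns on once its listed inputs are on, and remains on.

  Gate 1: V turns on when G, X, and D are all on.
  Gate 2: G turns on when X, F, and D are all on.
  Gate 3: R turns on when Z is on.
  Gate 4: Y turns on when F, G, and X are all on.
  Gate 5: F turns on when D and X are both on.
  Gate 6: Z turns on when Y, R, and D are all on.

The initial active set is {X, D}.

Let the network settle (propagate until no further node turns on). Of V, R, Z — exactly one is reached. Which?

V

D and X are on, so F turns on (Gate 5).
Gate 2: X, F, and D on → G on.
G, X, and D are on, so V turns on (Gate 1).
Z would need Y, R, and D (Gate 6), but R never turns on. R would need Z (Gate 3), but Z never turns on.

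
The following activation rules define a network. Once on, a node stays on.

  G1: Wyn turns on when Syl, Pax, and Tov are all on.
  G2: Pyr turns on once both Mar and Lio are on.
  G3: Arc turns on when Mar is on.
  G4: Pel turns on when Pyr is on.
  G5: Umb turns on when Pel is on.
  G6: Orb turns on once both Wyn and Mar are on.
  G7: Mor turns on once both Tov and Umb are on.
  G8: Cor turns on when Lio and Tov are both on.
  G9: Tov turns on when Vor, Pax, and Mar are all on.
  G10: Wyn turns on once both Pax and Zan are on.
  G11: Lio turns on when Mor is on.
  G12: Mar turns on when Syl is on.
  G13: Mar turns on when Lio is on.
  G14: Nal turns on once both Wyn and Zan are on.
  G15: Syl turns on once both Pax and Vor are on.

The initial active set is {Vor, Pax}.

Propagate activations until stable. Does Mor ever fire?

Mor would need Tov and Umb (G7), but Umb never turns on.

No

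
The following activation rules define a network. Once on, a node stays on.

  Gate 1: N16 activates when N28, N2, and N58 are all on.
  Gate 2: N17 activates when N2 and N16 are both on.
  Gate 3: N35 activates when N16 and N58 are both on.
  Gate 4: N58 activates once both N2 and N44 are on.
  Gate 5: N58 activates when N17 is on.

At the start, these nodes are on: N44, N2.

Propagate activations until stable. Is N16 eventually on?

No

N16 would need N28, N2, and N58 (Gate 1), but N28 never turns on.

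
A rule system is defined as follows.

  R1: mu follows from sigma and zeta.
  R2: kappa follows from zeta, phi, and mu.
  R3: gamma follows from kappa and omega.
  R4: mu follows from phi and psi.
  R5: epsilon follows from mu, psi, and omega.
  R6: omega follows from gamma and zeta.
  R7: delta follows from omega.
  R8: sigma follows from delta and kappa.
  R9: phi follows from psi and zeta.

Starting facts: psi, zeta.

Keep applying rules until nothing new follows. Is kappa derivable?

Yes

From psi and zeta, R9 gives phi.
phi and psi hold, so mu follows (R4).
From zeta, phi, and mu, R2 gives kappa.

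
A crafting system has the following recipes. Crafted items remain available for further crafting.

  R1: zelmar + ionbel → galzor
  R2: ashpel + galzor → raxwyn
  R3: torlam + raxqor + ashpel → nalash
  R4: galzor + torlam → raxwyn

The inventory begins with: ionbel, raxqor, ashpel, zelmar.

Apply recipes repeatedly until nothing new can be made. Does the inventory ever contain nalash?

No

nalash would need torlam, raxqor, and ashpel (R3), but torlam is never obtained.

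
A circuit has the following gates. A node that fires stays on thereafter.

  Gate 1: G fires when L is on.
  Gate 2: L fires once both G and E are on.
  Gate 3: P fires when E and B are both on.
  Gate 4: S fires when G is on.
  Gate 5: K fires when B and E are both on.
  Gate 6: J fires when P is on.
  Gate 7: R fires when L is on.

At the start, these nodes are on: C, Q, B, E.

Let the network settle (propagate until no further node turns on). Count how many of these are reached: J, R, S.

1

Gate 3: E and B on → P on.
Gate 6: P on → J on.
J: reached.
R would need L (Gate 7), but L never turns on.
S would need G (Gate 4), but G never turns on.
Reached: J — 1 of the 3.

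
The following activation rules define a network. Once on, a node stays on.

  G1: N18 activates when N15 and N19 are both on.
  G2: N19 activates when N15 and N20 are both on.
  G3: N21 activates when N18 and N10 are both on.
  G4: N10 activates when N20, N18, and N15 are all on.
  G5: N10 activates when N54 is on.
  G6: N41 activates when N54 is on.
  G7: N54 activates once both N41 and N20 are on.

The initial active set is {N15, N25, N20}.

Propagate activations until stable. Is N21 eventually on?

G2: N15 and N20 on → N19 on.
N15 and N19 are on, so N18 activates (G1).
G4: N20, N18, and N15 on → N10 on.
N18 and N10 are on, so N21 activates (G3).

Yes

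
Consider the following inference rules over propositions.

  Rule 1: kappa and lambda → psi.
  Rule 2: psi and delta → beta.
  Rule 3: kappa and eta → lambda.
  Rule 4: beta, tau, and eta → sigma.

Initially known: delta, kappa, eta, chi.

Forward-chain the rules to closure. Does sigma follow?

No

sigma would need beta, tau, and eta (Rule 4), but tau is never established.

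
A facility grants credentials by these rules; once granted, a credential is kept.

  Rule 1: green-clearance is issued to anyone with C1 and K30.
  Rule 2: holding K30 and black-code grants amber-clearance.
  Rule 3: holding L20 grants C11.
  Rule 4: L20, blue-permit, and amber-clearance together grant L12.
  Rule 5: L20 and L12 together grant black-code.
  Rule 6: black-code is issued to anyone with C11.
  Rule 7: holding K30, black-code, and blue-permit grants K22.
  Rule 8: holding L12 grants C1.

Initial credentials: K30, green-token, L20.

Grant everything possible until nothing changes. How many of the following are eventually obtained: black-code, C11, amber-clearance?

3

Holding L20 grants C11 (Rule 3).
Holding C11 grants black-code (Rule 6).
Holding K30 and black-code grants amber-clearance (Rule 2).
black-code: reached.
C11: reached.
amber-clearance: reached.
All 3 are reached.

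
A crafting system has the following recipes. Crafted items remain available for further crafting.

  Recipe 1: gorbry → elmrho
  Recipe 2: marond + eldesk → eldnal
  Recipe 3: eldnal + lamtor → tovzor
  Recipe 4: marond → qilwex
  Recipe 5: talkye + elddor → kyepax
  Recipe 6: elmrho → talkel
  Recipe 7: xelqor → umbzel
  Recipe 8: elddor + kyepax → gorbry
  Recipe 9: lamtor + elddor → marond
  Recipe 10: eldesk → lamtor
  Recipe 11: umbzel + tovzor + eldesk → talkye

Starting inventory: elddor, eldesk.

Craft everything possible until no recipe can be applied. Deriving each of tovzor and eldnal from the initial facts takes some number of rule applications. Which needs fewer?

eldnal: Using Recipe 10, eldesk makes lamtor. lamtor + elddor → marond (Recipe 9). Using Recipe 2, marond and eldesk make eldnal. [3 rule applications]
tovzor: Using Recipe 10, eldesk makes lamtor. lamtor + elddor → marond (Recipe 9). Using Recipe 2, marond and eldesk make eldnal. Using Recipe 3, eldnal and lamtor make tovzor. [4 rule applications]
eldnal needs fewer.

eldnal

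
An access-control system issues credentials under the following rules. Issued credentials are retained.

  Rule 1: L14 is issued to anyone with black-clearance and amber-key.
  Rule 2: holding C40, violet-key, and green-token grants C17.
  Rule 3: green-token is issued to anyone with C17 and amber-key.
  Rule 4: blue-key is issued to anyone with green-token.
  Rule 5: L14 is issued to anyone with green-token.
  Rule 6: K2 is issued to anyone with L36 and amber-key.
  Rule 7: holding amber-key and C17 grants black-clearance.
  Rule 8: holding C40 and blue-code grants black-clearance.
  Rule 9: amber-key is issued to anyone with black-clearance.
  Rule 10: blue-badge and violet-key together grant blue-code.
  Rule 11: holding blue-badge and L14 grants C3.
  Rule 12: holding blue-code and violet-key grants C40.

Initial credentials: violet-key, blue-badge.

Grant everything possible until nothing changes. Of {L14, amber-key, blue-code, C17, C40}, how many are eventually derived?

4

Holding blue-badge and violet-key grants blue-code (Rule 10).
Holding blue-code and violet-key grants C40 (Rule 12).
Holding C40 and blue-code grants black-clearance (Rule 8).
Holding black-clearance grants amber-key (Rule 9).
Holding black-clearance and amber-key grants L14 (Rule 1).
L14: reached.
amber-key: reached.
blue-code: reached.
C17 would need C40, violet-key, and green-token (Rule 2), but green-token is never granted.
C40: reached.
Reached: L14, amber-key, blue-code, and C40 — 4 of the 5.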